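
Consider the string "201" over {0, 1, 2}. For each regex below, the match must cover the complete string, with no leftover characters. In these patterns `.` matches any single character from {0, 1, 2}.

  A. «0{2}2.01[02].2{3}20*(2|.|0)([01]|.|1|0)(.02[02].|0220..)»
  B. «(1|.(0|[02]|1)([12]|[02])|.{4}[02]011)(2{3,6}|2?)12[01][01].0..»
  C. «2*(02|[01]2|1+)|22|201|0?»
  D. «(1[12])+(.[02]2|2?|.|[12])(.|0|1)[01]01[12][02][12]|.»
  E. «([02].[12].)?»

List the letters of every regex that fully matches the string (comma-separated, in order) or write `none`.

A → no match — must start with "0"
B → no match
C → match
D → no match
E → no match

C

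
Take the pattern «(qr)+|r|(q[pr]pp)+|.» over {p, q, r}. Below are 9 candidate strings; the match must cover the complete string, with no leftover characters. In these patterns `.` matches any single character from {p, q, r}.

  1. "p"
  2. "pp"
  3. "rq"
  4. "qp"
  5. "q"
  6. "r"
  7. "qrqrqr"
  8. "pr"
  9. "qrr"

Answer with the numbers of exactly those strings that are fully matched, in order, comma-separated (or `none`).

1, 5, 6, 7

1 → match
2 → no match
3 → no match
4 → no match
5 → match
6 → match
7 → match
8 → no match
9 → no match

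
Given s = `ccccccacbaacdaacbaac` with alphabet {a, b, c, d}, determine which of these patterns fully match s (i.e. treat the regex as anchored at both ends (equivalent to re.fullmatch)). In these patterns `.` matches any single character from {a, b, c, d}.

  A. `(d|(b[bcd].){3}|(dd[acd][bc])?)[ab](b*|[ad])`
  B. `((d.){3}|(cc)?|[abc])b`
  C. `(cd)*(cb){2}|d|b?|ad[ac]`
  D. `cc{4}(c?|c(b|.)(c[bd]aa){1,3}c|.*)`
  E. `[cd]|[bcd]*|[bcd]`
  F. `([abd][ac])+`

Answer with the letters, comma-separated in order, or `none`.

D

A → no match
B → no match — must end with `b`
C → no match
D → match
E → no match
F → no match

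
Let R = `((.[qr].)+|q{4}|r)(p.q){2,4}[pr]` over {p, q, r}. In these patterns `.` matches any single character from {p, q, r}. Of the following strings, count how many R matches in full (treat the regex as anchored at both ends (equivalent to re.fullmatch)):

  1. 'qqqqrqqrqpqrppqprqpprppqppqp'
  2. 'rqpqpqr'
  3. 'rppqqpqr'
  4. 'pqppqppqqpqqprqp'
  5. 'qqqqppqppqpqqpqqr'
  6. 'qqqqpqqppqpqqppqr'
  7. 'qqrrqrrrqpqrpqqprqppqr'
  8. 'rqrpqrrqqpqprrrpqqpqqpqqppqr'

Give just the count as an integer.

5

1 → no match
2 → no match
3 → no match
4 → match
5 → match
6 → match
7 → match
8 → match
Total matched: 5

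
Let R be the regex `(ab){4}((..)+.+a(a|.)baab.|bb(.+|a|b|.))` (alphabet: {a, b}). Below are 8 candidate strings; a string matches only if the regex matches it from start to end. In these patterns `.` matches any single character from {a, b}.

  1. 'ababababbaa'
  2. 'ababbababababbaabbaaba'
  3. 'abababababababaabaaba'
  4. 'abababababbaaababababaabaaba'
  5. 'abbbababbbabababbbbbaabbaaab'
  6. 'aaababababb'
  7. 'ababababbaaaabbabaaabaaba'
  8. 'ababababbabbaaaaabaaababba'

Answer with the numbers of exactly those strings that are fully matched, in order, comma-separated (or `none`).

1 → no match
2 → no match
3 → match
4 → match
5 → no match
6 → no match — must start with 'ab'
7 → match
8 → no match

3, 4, 7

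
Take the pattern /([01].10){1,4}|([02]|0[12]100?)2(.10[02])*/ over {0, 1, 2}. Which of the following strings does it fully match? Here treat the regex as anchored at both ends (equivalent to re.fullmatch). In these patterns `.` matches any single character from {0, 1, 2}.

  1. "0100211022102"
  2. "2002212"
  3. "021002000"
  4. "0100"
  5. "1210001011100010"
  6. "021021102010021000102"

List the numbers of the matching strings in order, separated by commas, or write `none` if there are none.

5, 6

1 → no match
2 → no match
3 → no match
4 → no match
5 → match
6 → match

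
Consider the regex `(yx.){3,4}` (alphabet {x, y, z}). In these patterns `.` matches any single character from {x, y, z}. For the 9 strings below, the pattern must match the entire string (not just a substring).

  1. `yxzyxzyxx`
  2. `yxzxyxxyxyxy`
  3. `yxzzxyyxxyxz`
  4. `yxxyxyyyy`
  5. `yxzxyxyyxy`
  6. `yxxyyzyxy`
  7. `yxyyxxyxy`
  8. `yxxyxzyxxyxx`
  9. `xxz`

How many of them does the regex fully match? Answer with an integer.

1 → match
2 → no match
3 → no match
4 → no match
5 → no match
6 → no match
7 → match
8 → match
9 → no match — must start with `yx`
Total matched: 3

3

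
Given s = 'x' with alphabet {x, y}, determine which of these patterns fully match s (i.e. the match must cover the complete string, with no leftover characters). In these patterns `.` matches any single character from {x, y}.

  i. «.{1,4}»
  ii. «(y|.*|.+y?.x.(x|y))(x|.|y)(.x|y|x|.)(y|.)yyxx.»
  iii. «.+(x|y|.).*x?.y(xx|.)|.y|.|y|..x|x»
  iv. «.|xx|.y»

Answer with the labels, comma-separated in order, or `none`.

i → match
ii → no match
iii → match
iv → match

i, iii, iv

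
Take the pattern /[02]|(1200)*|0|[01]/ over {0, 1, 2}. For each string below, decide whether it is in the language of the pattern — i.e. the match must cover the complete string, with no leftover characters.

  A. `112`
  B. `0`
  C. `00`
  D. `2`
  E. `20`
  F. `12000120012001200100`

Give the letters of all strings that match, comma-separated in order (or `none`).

B, D

A → no match
B → match
C → no match
D → match
E → no match
F → no match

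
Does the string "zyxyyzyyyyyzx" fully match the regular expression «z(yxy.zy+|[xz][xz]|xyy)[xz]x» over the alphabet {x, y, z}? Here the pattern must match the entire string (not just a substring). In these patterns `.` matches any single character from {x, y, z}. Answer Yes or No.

Yes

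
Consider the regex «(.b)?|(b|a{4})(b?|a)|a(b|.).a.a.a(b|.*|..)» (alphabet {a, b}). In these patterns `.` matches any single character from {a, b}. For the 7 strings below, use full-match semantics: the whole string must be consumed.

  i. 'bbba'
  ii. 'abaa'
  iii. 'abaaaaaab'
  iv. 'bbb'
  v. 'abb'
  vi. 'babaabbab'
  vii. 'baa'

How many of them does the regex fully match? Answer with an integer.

1

i → no match
ii → no match
iii → match
iv → no match
v → no match
vi → no match
vii → no match
Total matched: 1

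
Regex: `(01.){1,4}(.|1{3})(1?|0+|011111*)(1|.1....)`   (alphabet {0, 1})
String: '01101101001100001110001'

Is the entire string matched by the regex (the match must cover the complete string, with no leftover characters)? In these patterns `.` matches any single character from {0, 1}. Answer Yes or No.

No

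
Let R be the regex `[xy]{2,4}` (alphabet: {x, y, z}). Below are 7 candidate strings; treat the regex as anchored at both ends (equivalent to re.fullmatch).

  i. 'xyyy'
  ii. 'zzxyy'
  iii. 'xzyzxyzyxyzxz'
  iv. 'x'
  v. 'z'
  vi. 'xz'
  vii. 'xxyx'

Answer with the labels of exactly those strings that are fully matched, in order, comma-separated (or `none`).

i, vii

i → match
ii → no match
iii → no match
iv → no match
v → no match
vi → no match
vii → match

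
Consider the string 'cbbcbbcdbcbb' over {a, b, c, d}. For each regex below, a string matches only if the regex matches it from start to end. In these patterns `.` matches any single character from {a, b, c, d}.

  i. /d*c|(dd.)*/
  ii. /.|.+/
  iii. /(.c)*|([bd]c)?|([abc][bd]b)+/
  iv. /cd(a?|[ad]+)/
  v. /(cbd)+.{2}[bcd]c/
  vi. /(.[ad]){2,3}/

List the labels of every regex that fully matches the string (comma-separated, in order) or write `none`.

ii, iii

i → no match
ii → match
iii → match
iv → no match — must start with 'cd'
v → no match — must start with 'cbd'
vi → no match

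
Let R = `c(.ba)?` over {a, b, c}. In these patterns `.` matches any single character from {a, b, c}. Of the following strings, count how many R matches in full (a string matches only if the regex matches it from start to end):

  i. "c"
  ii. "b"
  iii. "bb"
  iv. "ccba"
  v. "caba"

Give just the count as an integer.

3

i → match
ii → no match — must start with "c"
iii → no match — must start with "c"
iv → match
v → match
Total matched: 3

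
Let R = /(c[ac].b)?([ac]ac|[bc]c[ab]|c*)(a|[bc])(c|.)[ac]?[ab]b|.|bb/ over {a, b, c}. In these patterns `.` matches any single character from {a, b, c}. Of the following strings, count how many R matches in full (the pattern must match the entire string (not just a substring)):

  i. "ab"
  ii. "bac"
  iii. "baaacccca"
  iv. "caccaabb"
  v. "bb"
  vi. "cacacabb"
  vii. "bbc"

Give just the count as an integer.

i. "ab" → no match
ii. "bac" → no match
iii. "baaacccca" → no match
iv. "caccaabb" → match
v. "bb" → match
vi. "cacacabb" → match
vii. "bbc" → no match
Total matched: 3

3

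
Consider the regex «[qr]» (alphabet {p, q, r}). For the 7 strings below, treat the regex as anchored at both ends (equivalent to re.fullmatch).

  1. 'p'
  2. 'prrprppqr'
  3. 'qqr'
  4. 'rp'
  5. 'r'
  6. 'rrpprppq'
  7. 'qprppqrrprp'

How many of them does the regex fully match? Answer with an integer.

1

1. 'p' → no match
2. 'prrprppqr' → no match
3. 'qqr' → no match
4. 'rp' → no match
5. 'r' → match
6. 'rrpprppq' → no match
7. 'qprppqrrprp' → no match
Total matched: 1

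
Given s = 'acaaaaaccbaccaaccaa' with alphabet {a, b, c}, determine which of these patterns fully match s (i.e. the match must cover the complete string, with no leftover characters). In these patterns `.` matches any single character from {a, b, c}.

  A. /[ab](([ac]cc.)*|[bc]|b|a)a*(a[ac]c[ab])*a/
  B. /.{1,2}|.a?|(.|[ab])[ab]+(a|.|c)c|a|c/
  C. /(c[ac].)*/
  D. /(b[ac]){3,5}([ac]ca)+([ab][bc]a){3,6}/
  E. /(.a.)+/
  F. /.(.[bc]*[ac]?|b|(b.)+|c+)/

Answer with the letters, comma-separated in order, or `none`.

A

A → match
B → no match
C → no match
D → no match — must start with 'b'
E → no match
F → no match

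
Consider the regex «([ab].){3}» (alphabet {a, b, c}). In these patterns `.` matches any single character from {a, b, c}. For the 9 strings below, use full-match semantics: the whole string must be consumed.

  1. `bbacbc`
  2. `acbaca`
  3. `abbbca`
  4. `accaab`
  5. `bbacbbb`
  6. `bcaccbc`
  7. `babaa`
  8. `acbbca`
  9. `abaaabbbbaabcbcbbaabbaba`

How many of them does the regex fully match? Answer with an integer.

1

1 → match
2 → no match
3 → no match
4 → no match
5 → no match
6 → no match
7 → no match
8 → no match
9 → no match
Total matched: 1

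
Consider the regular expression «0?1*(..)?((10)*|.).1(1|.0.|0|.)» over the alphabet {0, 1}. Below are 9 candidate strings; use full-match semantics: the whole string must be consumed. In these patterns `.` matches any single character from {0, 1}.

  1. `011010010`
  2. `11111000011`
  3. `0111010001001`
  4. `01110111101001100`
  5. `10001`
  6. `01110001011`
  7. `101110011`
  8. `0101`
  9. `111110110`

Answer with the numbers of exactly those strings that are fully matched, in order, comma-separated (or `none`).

1, 2, 9

1 → match
2 → match
3 → no match
4 → no match
5 → no match
6 → no match
7 → no match
8 → no match
9 → match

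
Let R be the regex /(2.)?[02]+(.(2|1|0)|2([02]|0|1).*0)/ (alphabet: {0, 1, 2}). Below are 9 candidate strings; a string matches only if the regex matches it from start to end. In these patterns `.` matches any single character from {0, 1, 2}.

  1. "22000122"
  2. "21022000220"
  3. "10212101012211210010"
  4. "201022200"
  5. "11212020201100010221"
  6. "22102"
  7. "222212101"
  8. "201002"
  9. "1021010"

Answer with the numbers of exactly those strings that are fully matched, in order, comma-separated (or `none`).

2

1. "22000122" → no match
2. "21022000220" → match
3 → no match
4. "201022200" → no match
5 → no match
6. "22102" → no match
7. "222212101" → no match
8. "201002" → no match
9. "1021010" → no match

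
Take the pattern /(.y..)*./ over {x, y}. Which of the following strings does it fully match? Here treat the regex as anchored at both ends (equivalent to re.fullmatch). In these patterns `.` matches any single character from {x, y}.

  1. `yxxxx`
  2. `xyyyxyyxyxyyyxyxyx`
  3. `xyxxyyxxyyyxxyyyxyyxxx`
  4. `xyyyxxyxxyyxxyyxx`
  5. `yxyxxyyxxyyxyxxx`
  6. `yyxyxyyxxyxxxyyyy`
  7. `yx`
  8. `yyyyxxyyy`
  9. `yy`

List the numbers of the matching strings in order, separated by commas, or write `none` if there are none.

6

1 → no match
2 → no match
3 → no match
4 → no match
5 → no match
6 → match
7 → no match
8 → no match
9 → no match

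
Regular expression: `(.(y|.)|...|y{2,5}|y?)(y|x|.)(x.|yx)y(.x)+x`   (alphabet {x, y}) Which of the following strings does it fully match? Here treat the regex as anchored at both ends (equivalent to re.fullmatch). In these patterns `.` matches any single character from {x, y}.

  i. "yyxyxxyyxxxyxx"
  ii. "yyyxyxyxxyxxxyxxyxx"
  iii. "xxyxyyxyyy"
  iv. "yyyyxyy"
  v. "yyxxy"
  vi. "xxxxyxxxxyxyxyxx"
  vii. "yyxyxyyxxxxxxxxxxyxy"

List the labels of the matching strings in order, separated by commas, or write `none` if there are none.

i

i → match
ii → no match
iii → no match — must end with "xx"
iv → no match — must end with "xx"
v → no match — must end with "xx"
vi → no match
vii → no match — must end with "xx"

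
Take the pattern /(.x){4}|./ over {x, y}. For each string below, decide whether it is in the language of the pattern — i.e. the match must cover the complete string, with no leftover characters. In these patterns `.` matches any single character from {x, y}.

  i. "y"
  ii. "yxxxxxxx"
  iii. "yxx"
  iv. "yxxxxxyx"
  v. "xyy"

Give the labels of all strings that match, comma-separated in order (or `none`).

i → match
ii → match
iii → no match
iv → match
v → no match

i, ii, iv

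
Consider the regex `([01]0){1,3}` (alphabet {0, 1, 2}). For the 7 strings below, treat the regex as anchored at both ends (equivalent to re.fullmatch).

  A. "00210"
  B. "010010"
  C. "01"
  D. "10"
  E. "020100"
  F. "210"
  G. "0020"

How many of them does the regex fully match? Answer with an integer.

A → no match
B → no match
C → no match — must end with "0"
D → match
E → no match
F → no match
G → no match
Total matched: 1

1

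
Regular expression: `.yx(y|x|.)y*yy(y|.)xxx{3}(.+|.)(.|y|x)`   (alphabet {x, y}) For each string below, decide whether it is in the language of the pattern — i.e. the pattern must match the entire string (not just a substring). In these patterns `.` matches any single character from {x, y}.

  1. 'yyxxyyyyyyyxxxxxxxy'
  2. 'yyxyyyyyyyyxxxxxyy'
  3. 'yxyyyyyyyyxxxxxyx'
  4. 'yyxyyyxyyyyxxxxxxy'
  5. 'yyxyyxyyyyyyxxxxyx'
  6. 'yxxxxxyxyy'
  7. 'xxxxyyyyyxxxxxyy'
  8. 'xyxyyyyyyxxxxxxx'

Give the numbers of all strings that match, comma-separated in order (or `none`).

1, 2, 8

1 → match
2 → match
3 → no match
4 → no match
5 → no match
6 → no match
7 → no match
8 → match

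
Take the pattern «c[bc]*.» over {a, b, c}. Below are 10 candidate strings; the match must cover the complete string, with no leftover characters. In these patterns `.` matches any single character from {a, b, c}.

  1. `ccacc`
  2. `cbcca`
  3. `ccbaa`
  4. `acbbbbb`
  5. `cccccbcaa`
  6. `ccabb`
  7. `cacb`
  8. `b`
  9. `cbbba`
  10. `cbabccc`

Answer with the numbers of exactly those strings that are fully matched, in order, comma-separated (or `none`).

2, 9

1 → no match
2 → match
3 → no match
4 → no match — must start with `c`
5 → no match
6 → no match
7 → no match
8 → no match — must start with `c`
9 → match
10 → no match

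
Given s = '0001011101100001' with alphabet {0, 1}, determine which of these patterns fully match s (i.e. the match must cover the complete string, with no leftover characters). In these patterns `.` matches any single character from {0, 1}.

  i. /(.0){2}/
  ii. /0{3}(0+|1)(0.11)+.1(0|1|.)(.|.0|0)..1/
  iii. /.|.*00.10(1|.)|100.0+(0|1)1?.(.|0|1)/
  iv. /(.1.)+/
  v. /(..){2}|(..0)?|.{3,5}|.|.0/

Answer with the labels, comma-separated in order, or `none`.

i → no match — must end with '0'
ii → match
iii → no match
iv → no match
v → no match

ii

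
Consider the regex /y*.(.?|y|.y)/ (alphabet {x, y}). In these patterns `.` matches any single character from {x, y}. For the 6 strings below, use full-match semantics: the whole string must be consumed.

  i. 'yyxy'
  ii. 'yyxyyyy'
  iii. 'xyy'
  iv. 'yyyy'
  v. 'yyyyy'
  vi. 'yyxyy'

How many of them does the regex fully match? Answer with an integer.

i → match
ii → no match
iii → match
iv → match
v → match
vi → match
Total matched: 5

5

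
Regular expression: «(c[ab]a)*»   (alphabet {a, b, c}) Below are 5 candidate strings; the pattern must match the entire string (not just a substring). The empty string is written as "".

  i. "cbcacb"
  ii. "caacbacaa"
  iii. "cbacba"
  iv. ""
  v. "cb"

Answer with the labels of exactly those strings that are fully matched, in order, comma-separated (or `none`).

i → no match
ii → match
iii → match
iv → match
v → no match

ii, iii, iv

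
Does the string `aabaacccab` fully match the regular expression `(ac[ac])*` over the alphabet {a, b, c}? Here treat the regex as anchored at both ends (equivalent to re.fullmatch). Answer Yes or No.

No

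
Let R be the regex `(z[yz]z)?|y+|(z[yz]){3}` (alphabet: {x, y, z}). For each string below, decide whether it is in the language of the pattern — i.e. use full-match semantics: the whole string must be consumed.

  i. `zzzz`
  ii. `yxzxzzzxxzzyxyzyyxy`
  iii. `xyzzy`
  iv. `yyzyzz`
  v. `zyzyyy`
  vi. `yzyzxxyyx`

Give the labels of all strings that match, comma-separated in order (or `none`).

i → no match
ii → no match
iii → no match
iv → no match
v → no match
vi → no match

none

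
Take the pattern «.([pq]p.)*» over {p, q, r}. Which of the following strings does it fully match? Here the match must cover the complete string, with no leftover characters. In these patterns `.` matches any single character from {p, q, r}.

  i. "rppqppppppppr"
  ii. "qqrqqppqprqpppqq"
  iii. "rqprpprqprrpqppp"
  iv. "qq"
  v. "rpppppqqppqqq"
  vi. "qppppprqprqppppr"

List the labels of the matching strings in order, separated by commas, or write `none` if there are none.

i → match
ii → no match
iii → no match
iv → no match
v → no match
vi → match

i, vi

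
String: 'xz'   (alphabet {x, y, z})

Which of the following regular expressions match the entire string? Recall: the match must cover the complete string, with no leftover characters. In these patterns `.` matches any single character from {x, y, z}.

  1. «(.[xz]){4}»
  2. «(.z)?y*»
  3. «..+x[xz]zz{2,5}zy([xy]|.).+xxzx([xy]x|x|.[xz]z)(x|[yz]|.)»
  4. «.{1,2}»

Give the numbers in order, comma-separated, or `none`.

1 → no match
2 → match
3 → no match
4 → match

2, 4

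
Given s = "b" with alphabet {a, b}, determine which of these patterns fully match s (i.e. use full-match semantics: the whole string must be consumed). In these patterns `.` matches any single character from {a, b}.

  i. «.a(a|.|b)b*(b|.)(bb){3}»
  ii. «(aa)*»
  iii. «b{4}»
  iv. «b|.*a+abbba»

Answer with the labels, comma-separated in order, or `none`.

iv

i → no match — must end with "bb"
ii → no match
iii → no match
iv → match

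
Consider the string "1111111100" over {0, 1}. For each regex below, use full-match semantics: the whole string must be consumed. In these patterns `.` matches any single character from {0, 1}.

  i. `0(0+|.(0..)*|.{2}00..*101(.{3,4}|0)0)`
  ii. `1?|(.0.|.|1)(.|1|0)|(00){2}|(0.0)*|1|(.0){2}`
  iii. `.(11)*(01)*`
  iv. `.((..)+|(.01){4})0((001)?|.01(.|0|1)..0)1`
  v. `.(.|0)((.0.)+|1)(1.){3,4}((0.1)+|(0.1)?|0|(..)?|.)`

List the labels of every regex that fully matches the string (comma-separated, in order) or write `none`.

i → no match — must start with "0"
ii → no match
iii → no match
iv → no match — must end with "1"
v → match

v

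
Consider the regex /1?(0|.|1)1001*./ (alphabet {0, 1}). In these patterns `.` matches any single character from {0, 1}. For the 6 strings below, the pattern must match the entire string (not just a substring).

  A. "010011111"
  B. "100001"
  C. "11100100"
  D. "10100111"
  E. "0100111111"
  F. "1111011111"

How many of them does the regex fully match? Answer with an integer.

A → match
B → no match
C → no match
D → match
E → match
F → no match
Total matched: 3

3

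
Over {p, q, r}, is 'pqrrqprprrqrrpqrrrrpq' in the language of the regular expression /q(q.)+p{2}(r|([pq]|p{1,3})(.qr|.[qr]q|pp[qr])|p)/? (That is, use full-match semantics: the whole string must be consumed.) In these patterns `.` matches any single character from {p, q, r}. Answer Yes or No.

No

Every match must start with 'qq', but 'pqrrqprprrqrrpqrrrrpq' does not.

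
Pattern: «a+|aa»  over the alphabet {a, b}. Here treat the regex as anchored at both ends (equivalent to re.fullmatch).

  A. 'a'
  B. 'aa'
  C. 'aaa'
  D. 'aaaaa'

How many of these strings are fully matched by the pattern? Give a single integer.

4

A → match
B → match
C → match
D → match
Total matched: 4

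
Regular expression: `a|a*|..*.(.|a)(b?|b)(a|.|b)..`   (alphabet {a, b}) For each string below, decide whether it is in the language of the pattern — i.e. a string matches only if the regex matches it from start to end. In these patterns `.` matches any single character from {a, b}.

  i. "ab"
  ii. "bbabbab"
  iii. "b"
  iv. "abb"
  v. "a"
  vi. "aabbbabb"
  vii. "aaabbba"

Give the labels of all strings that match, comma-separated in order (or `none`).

i → no match
ii → match
iii → no match
iv → no match
v → match
vi → match
vii → match

ii, v, vi, vii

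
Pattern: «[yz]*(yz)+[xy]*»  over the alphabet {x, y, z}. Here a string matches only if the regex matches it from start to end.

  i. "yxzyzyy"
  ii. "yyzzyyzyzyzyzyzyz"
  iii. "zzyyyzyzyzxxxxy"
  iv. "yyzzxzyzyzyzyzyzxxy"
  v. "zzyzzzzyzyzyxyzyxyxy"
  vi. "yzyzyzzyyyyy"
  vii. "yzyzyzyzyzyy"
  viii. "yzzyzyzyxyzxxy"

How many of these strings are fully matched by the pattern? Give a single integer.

3

i. "yxzyzyy" → no match
ii → match
iii → match
iv → no match
v → no match
vi. "yzyzyzzyyyyy" → no match
vii. "yzyzyzyzyzyy" → match
viii → no match
Total matched: 3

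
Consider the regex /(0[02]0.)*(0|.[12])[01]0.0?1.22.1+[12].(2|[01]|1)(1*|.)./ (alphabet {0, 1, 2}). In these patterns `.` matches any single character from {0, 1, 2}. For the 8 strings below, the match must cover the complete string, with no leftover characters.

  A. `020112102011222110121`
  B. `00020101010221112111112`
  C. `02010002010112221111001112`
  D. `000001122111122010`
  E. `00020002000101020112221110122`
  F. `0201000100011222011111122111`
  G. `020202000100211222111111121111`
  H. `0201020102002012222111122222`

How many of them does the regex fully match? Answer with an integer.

8

A → match
B → match
C → match
D → match
E → match
F → match
G → match
H → match
Total matched: 8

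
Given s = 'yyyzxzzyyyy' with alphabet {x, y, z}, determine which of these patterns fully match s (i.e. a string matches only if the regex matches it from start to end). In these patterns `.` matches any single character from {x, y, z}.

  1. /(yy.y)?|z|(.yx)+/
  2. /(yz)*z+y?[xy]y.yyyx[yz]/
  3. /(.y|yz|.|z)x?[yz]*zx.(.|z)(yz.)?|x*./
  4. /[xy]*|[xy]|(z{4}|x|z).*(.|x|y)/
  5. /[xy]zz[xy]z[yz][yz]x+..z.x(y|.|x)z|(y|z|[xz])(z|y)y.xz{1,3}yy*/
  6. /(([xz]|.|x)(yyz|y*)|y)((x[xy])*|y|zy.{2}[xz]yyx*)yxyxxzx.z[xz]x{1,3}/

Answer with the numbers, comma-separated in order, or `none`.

5

1 → no match
2 → no match
3 → no match
4 → no match
5 → match
6 → no match — must end with 'x'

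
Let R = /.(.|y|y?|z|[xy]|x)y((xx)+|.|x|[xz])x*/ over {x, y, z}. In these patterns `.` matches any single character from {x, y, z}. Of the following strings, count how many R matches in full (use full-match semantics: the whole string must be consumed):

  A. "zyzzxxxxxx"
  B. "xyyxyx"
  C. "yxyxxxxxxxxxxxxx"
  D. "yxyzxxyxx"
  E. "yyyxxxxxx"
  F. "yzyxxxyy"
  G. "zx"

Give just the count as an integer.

2

A. "zyzzxxxxxx" → no match
B. "xyyxyx" → no match
C → match
D. "yxyzxxyxx" → no match
E. "yyyxxxxxx" → match
F. "yzyxxxyy" → no match
G. "zx" → no match
Total matched: 2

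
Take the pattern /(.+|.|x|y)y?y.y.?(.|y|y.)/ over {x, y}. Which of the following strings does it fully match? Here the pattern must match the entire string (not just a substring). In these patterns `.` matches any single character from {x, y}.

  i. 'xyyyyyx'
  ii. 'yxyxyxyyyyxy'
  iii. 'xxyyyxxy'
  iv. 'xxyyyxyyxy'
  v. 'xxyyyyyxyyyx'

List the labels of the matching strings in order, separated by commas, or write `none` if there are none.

i → match
ii → match
iii → no match
iv → no match
v → match

i, ii, v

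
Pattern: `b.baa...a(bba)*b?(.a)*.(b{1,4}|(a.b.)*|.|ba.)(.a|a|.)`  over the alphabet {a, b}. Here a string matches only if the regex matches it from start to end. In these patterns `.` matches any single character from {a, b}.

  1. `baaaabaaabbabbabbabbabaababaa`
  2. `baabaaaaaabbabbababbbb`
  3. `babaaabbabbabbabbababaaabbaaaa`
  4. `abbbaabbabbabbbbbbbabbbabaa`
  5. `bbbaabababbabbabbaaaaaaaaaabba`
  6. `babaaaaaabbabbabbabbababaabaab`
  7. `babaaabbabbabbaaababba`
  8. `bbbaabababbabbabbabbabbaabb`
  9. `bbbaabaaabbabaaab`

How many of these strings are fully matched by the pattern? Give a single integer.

6

1 → no match
2 → no match
3 → match
4 → no match — must start with `b`
5 → match
6 → match
7 → match
8 → match
9 → match
Total matched: 6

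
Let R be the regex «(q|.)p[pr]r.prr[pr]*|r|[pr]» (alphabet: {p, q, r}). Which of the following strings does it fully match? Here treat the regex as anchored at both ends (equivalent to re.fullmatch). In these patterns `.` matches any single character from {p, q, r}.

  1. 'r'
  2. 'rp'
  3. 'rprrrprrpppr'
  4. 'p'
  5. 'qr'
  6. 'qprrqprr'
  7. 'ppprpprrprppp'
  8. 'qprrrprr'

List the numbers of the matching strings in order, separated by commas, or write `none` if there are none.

1, 3, 4, 6, 7, 8

1. 'r' → match
2. 'rp' → no match
3. 'rprrrprrpppr' → match
4. 'p' → match
5. 'qr' → no match
6. 'qprrqprr' → match
7 → match
8. 'qprrrprr' → match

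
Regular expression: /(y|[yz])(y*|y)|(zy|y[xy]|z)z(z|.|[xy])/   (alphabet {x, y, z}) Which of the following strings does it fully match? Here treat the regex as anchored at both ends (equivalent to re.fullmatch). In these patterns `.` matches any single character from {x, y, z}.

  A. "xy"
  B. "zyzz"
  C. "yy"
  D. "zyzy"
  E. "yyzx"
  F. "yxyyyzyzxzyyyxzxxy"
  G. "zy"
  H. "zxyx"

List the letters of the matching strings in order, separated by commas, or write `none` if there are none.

A → no match
B → match
C → match
D → match
E → match
F → no match
G → match
H → no match

B, C, D, E, G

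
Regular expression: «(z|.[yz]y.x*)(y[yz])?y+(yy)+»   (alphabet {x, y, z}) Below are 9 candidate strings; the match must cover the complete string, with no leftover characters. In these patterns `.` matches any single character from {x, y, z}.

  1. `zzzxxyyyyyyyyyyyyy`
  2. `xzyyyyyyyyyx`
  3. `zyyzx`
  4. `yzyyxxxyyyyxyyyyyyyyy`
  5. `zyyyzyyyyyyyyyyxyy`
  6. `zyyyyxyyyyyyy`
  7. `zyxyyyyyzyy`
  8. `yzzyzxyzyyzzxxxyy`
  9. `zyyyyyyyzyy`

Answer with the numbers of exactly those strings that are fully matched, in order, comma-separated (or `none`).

1 → no match
2. `xzyyyyyyyyyx` → no match — must end with `yy`
3. `zyyzx` → no match — must end with `yy`
4 → no match
5 → no match
6 → no match
7. `zyxyyyyyzyy` → no match
8 → no match
9. `zyyyyyyyzyy` → no match

none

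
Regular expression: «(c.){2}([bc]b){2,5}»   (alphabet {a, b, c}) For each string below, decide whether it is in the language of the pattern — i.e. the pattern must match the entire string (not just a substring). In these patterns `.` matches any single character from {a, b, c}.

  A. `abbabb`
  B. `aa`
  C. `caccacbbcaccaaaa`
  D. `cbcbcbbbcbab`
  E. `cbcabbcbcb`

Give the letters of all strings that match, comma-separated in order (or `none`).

A → no match — must start with `c`
B → no match — must start with `c`
C → no match — must end with `b`
D → no match
E → match

E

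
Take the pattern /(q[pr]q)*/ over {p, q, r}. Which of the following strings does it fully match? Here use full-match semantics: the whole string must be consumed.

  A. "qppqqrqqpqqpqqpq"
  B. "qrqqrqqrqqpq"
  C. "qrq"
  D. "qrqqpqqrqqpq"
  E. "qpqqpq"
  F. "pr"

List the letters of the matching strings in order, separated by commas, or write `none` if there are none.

A → no match
B → match
C → match
D → match
E → match
F → no match

B, C, D, E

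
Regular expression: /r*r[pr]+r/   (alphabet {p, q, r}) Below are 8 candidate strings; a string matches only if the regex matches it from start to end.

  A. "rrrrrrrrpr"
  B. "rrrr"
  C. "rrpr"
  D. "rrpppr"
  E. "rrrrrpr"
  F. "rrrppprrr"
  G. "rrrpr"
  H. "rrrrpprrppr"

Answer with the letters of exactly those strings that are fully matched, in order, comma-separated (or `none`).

A → match
B → match
C → match
D → match
E → match
F → match
G → match
H → match

A, B, C, D, E, F, G, H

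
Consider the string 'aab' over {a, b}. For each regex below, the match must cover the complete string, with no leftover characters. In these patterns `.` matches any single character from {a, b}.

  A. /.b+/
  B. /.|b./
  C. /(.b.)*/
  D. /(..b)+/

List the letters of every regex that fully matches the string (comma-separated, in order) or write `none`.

D

A → no match
B → no match
C → no match
D → match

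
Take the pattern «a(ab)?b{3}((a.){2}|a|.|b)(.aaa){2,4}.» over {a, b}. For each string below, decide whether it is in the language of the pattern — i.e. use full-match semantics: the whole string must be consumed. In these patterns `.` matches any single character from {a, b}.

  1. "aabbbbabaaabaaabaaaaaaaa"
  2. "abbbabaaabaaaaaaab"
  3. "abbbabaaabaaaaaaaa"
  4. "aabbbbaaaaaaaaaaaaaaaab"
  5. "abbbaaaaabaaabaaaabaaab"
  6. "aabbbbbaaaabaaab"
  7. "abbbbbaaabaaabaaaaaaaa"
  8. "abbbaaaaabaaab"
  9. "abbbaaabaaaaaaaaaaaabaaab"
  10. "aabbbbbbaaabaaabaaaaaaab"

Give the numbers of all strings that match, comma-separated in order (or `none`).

1, 2, 3, 4, 6, 7, 8, 9, 10

1 → match
2 → match
3 → match
4 → match
5 → no match
6 → match
7 → match
8 → match
9 → match
10 → match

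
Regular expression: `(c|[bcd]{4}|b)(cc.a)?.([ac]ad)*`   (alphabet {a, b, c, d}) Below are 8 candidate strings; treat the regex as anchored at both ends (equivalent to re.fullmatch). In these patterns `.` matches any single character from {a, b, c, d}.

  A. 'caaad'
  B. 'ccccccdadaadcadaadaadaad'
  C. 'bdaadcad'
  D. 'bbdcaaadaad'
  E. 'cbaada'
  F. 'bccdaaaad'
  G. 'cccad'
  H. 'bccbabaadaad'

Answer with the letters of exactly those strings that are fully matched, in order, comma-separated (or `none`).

A → match
B → match
C → match
D → match
E → no match
F → match
G → match
H → match

A, B, C, D, F, G, H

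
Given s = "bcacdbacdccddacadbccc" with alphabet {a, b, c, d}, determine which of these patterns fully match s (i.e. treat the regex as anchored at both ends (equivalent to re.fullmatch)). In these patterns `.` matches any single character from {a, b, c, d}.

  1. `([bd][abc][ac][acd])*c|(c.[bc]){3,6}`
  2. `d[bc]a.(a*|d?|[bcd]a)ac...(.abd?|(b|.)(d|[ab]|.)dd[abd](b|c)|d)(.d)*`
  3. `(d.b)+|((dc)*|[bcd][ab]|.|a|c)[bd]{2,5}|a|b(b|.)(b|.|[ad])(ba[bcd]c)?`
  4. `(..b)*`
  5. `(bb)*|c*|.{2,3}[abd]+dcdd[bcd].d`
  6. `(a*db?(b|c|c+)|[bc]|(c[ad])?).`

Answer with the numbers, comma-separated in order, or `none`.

1

1 → match
2 → no match — must start with "d"
3 → no match
4 → no match
5 → no match
6 → no match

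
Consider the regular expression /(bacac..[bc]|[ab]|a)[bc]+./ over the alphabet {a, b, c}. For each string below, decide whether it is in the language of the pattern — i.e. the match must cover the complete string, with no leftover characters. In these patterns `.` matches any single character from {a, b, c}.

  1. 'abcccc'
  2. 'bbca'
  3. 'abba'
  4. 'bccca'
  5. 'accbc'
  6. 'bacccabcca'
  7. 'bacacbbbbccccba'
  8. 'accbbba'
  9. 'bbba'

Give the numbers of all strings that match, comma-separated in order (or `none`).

1, 2, 3, 4, 5, 7, 8, 9

1 → match
2 → match
3 → match
4 → match
5 → match
6 → no match
7 → match
8 → match
9 → match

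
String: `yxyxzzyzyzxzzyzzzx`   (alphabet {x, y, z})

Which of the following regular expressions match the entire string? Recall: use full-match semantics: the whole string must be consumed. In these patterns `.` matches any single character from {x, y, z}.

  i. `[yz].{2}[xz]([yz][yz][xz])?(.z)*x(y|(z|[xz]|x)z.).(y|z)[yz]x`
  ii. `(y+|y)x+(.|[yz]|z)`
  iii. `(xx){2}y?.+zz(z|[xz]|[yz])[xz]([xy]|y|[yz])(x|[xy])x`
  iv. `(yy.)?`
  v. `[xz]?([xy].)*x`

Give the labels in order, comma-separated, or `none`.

i

i → match
ii → no match
iii → no match — must start with `xx`
iv → no match
v → no match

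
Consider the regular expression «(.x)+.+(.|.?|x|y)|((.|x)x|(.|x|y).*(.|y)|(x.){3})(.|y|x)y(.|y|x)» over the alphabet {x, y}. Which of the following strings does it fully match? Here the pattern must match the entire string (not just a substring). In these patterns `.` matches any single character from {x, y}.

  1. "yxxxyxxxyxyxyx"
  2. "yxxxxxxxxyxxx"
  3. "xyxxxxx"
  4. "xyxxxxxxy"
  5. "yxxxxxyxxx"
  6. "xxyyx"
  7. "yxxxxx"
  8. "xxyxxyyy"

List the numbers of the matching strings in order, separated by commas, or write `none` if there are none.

1 → match
2 → match
3 → no match
4 → no match
5 → match
6 → match
7 → match
8 → match

1, 2, 5, 6, 7, 8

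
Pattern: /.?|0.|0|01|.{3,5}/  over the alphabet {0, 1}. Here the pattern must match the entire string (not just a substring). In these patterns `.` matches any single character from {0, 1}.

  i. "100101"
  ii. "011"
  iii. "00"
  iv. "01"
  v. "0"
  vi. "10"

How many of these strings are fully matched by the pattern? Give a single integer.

4

i → no match
ii → match
iii → match
iv → match
v → match
vi → no match
Total matched: 4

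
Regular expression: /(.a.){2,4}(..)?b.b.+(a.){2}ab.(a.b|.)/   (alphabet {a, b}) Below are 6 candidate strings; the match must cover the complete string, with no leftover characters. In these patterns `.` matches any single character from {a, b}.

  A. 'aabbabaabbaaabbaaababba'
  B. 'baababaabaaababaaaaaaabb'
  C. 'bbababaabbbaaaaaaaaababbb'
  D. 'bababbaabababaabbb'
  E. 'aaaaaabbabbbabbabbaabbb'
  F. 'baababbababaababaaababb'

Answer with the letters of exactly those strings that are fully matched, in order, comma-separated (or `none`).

none

A → no match
B → no match
C → no match
D → no match
E → no match
F → no match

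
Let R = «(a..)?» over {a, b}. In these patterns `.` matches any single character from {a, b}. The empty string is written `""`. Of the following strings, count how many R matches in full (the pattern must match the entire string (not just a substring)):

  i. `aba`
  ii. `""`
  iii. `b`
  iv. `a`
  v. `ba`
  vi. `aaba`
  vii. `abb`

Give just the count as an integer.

3

i → match
ii → match
iii → no match
iv → no match
v → no match
vi → no match
vii → match
Total matched: 3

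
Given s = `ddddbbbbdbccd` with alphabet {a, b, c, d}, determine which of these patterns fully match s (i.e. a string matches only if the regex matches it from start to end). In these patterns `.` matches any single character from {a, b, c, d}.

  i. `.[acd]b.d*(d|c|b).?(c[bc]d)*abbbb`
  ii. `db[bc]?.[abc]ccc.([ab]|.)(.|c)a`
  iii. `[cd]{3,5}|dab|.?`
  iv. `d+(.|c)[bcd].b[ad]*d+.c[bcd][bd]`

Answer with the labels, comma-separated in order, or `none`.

iv

i → no match — must end with `abbbb`
ii → no match — must start with `db`
iii → no match
iv → match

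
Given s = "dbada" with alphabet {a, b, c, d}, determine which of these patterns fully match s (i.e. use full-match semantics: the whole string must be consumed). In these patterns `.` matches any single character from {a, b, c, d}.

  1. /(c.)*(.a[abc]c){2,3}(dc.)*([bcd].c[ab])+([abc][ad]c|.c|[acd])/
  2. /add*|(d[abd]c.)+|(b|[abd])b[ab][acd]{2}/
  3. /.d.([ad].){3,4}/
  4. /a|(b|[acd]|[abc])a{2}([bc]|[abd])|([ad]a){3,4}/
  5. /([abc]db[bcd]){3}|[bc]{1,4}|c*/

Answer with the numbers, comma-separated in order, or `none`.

1 → no match
2 → match
3 → no match
4 → no match
5 → no match

2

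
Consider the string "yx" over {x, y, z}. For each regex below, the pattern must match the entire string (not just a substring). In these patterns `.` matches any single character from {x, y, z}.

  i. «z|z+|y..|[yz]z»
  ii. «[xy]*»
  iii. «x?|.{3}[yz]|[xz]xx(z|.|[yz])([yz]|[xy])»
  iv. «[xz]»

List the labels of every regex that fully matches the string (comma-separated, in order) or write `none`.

ii

i → no match
ii → match
iii → no match
iv → no match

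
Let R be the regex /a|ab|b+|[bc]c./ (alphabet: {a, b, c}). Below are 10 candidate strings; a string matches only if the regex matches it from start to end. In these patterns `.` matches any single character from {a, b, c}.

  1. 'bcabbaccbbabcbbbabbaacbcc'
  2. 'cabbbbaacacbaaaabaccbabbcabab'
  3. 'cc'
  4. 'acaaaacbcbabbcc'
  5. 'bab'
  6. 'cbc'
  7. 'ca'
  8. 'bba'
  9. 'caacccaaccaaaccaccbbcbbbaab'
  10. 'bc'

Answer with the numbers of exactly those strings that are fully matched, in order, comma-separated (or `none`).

1 → no match
2 → no match
3 → no match
4 → no match
5 → no match
6 → no match
7 → no match
8 → no match
9 → no match
10 → no match

none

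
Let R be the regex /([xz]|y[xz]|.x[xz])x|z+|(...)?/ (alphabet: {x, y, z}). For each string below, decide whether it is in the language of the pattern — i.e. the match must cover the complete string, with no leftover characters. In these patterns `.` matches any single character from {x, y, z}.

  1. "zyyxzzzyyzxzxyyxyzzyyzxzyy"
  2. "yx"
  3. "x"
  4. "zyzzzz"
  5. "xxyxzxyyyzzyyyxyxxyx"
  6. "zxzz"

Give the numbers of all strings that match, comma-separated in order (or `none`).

1 → no match
2. "yx" → no match
3. "x" → no match
4. "zyzzzz" → no match
5 → no match
6. "zxzz" → no match

none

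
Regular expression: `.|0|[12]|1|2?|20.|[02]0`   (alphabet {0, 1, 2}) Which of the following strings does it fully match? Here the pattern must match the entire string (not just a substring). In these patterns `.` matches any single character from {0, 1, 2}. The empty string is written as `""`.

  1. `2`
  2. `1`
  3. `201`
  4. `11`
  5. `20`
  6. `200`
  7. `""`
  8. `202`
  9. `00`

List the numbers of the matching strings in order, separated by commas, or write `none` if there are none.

1, 2, 3, 5, 6, 7, 8, 9

1. `2` → match
2. `1` → match
3. `201` → match
4. `11` → no match
5. `20` → match
6. `200` → match
7. `""` → match
8. `202` → match
9. `00` → match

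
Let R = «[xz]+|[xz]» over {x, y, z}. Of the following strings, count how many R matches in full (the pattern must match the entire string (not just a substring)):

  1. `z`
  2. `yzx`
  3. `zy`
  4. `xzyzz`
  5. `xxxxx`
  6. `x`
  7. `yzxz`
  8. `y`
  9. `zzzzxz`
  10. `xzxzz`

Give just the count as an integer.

1 → match
2 → no match
3 → no match
4 → no match
5 → match
6 → match
7 → no match
8 → no match
9 → match
10 → match
Total matched: 5

5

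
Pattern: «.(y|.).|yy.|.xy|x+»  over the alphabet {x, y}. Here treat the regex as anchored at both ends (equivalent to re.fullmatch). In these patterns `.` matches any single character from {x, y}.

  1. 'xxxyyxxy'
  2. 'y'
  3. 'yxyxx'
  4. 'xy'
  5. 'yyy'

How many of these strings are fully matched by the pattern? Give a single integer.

1 → no match
2 → no match
3 → no match
4 → no match
5 → match
Total matched: 1

1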